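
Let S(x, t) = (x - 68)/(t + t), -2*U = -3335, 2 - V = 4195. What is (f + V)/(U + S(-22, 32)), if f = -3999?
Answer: -262144/53315 ≈ -4.9169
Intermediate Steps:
V = -4193 (V = 2 - 1*4195 = 2 - 4195 = -4193)
U = 3335/2 (U = -½*(-3335) = 3335/2 ≈ 1667.5)
S(x, t) = (-68 + x)/(2*t) (S(x, t) = (-68 + x)/((2*t)) = (-68 + x)*(1/(2*t)) = (-68 + x)/(2*t))
(f + V)/(U + S(-22, 32)) = (-3999 - 4193)/(3335/2 + (½)*(-68 - 22)/32) = -8192/(3335/2 + (½)*(1/32)*(-90)) = -8192/(3335/2 - 45/32) = -8192/53315/32 = -8192*32/53315 = -262144/53315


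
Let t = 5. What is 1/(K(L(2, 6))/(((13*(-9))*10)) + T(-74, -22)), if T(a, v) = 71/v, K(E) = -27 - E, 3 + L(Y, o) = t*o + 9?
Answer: -715/2269 ≈ -0.31512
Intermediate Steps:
L(Y, o) = 6 + 5*o (L(Y, o) = -3 + (5*o + 9) = -3 + (9 + 5*o) = 6 + 5*o)
1/(K(L(2, 6))/(((13*(-9))*10)) + T(-74, -22)) = 1/((-27 - (6 + 5*6))/(((13*(-9))*10)) + 71/(-22)) = 1/((-27 - (6 + 30))/((-117*10)) + 71*(-1/22)) = 1/((-27 - 1*36)/(-1170) - 71/22) = 1/((-27 - 36)*(-1/1170) - 71/22) = 1/(-63*(-1/1170) - 71/22) = 1/(7/130 - 71/22) = 1/(-2269/715) = -715/2269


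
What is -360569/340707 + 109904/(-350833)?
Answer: -163944566105/119531258931 ≈ -1.3716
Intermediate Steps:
-360569/340707 + 109904/(-350833) = -360569*1/340707 + 109904*(-1/350833) = -360569/340707 - 109904/350833 = -163944566105/119531258931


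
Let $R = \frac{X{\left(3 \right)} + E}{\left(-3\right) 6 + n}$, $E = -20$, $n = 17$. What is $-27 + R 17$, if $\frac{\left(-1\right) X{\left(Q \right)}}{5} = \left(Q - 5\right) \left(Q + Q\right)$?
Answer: $-707$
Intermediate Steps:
$X{\left(Q \right)} = - 10 Q \left(-5 + Q\right)$ ($X{\left(Q \right)} = - 5 \left(Q - 5\right) \left(Q + Q\right) = - 5 \left(-5 + Q\right) 2 Q = - 5 \cdot 2 Q \left(-5 + Q\right) = - 10 Q \left(-5 + Q\right)$)
$R = -40$ ($R = \frac{10 \cdot 3 \left(5 - 3\right) - 20}{\left(-3\right) 6 + 17} = \frac{10 \cdot 3 \left(5 - 3\right) - 20}{-18 + 17} = \frac{10 \cdot 3 \cdot 2 - 20}{-1} = \left(60 - 20\right) \left(-1\right) = 40 \left(-1\right) = -40$)
$-27 + R 17 = -27 - 680 = -707$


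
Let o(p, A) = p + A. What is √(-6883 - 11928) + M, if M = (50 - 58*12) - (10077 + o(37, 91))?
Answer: -10851 + I*√18811 ≈ -10851.0 + 137.15*I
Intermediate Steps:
o(p, A) = A + p
M = -10851 (M = (50 - 58*12) - (10077 + (91 + 37)) = (50 - 696) - (10077 + 128) = -646 - 1*10205 = -646 - 10205 = -10851)
√(-6883 - 11928) + M = √(-6883 - 11928) - 10851 = √(-18811) - 10851 = I*√18811 - 10851 = -10851 + I*√18811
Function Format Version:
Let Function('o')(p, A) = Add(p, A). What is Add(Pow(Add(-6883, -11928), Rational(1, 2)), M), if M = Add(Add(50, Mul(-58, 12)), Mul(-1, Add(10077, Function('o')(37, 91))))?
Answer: Add(-10851, Mul(I, Pow(18811, Rational(1, 2)))) ≈ Add(-10851., Mul(137.15, I))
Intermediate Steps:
Function('o')(p, A) = Add(A, p)
M = -10851 (M = Add(Add(50, Mul(-58, 12)), Mul(-1, Add(10077, Add(91, 37)))) = Add(Add(50, -696), Mul(-1, Add(10077, 128))) = Add(-646, Mul(-1, 10205)) = Add(-646, -10205) = -10851)
Add(Pow(Add(-6883, -11928), Rational(1, 2)), M) = Add(Pow(Add(-6883, -11928), Rational(1, 2)), -10851) = Add(Pow(-18811, Rational(1, 2)), -10851) = Add(Mul(I, Pow(18811, Rational(1, 2))), -10851) = Add(-10851, Mul(I, Pow(18811, Rational(1, 2))))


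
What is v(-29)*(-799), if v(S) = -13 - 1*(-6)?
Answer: 5593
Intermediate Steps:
v(S) = -7 (v(S) = -13 + 6 = -7)
v(-29)*(-799) = -7*(-799) = 5593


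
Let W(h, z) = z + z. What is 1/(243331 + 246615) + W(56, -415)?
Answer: -406655179/489946 ≈ -830.00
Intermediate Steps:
W(h, z) = 2*z
1/(243331 + 246615) + W(56, -415) = 1/(243331 + 246615) + 2*(-415) = 1/489946 - 830 = -406655179/489946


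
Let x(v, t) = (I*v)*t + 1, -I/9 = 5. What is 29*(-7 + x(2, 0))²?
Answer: 1044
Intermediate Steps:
I = -45 (I = -9*5 = -45)
x(v, t) = 1 - 45*t*v (x(v, t) = (-45*v)*t + 1 = -45*t*v + 1 = 1 - 45*t*v)
29*(-7 + x(2, 0))² = 29*(-7 + (1 - 45*0*2))² = 29*(-7 + (1 + 0))² = 29*(-7 + 1)² = 29*(-6)² = 29*36 = 1044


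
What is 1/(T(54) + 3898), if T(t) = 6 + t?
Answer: 1/3958 ≈ 0.00025265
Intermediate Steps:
1/(T(54) + 3898) = 1/((6 + 54) + 3898) = 1/(60 + 3898) = 1/3958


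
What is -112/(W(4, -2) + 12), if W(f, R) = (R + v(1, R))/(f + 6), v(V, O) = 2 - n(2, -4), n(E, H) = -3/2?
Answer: -2240/243 ≈ -9.2181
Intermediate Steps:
n(E, H) = -3/2 (n(E, H) = -3*½ = -3/2)
v(V, O) = 7/2 (v(V, O) = 2 - 1*(-3/2) = 2 + 3/2 = 7/2)
W(f, R) = (7/2 + R)/(6 + f) (W(f, R) = (R + 7/2)/(f + 6) = (7/2 + R)/(6 + f))
-112/(W(4, -2) + 12) = -112/((7/2 - 2)/(6 + 4) + 12) = -112/((3/2)/10 + 12) = -112/((⅒)*(3/2) + 12) = -112/(3/20 + 12) = -112/243/20 = -112*20/243 = -2240/243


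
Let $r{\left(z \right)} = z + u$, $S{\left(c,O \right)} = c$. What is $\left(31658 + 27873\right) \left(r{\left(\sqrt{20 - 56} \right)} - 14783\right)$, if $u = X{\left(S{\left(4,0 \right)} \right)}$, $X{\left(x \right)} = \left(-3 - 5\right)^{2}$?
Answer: $-876236789 + 357186 i \approx -8.7624 \cdot 10^{8} + 3.5719 \cdot 10^{5} i$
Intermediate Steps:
$X{\left(x \right)} = 64$ ($X{\left(x \right)} = \left(-8\right)^{2} = 64$)
$u = 64$
$r{\left(z \right)} = 64 + z$ ($r{\left(z \right)} = z + 64 = 64 + z$)
$\left(31658 + 27873\right) \left(r{\left(\sqrt{20 - 56} \right)} - 14783\right) = \left(31658 + 27873\right) \left(\left(64 + \sqrt{20 - 56}\right) - 14783\right) = 59531 \left(\left(64 + \sqrt{-36}\right) - 14783\right) = 59531 \left(\left(64 + 6 i\right) - 14783\right) = 59531 \left(-14719 + 6 i\right) = -876236789 + 357186 i$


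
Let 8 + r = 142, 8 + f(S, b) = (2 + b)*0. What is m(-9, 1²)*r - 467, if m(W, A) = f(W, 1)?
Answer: -1539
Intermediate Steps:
f(S, b) = -8 (f(S, b) = -8 + (2 + b)*0 = -8 + 0 = -8)
r = 134 (r = -8 + 142 = 134)
m(W, A) = -8
m(-9, 1²)*r - 467 = -8*134 - 467 = -1072 - 467 = -1539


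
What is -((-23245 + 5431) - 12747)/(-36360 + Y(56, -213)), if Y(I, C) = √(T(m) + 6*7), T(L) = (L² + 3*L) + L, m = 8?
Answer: -3036060/3612157 - 167*√138/7224314 ≈ -0.84078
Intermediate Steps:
T(L) = L² + 4*L
Y(I, C) = √138 (Y(I, C) = √(8*(4 + 8) + 6*7) = √(8*12 + 42) = √(96 + 42) = √138)
-((-23245 + 5431) - 12747)/(-36360 + Y(56, -213)) = -((-23245 + 5431) - 12747)/(-36360 + √138) = -(-17814 - 12747)/(-36360 + √138) = -(-30561)/(-36360 + √138) = 30561/(-36360 + √138)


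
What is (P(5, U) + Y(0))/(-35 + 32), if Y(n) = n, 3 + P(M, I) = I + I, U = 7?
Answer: -11/3 ≈ -3.6667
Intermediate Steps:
P(M, I) = -3 + 2*I (P(M, I) = -3 + (I + I) = -3 + 2*I)
(P(5, U) + Y(0))/(-35 + 32) = ((-3 + 2*7) + 0)/(-35 + 32) = ((-3 + 14) + 0)/(-3) = (11 + 0)*(-⅓) = 11*(-⅓) = -11/3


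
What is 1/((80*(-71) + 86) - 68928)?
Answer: -1/74522 ≈ -1.3419e-5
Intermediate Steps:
1/((80*(-71) + 86) - 68928) = 1/((-5680 + 86) - 68928) = 1/(-5594 - 68928) = 1/(-74522) = -1/74522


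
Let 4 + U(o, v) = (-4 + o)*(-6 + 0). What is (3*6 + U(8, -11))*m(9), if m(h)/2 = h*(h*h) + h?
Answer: -14760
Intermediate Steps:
m(h) = 2*h + 2*h³ (m(h) = 2*(h*(h*h) + h) = 2*(h*h² + h) = 2*(h³ + h) = 2*(h + h³) = 2*h + 2*h³)
U(o, v) = 20 - 6*o (U(o, v) = -4 + (-4 + o)*(-6 + 0) = -4 + (-4 + o)*(-6) = -4 + (24 - 6*o) = 20 - 6*o)
(3*6 + U(8, -11))*m(9) = (3*6 + (20 - 6*8))*(2*9*(1 + 9²)) = (18 + (20 - 48))*(2*9*(1 + 81)) = (18 - 28)*(2*9*82) = -10*1476 = -14760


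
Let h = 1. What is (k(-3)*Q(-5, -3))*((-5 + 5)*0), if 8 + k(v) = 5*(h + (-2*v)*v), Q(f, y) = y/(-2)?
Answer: 0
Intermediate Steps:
Q(f, y) = -y/2 (Q(f, y) = y*(-½) = -y/2)
k(v) = -3 - 10*v² (k(v) = -8 + 5*(1 + (-2*v)*v) = -8 + 5*(1 - 2*v²) = -8 + (5 - 10*v²) = -3 - 10*v²)
(k(-3)*Q(-5, -3))*((-5 + 5)*0) = ((-3 - 10*(-3)²)*(-½*(-3)))*((-5 + 5)*0) = ((-3 - 10*9)*(3/2))*(0*0) = ((-3 - 90)*(3/2))*0 = -93*3/2*0 = -279/2*0 = 0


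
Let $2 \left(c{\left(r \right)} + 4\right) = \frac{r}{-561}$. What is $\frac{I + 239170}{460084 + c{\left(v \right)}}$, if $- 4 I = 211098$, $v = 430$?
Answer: $\frac{209135751}{516209330} \approx 0.40514$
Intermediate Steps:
$I = - \frac{105549}{2}$ ($I = \left(- \frac{1}{4}\right) 211098 = - \frac{105549}{2} \approx -52775.0$)
$c{\left(r \right)} = -4 - \frac{r}{1122}$ ($c{\left(r \right)} = -4 + \frac{r \frac{1}{-561}}{2} = -4 + \frac{r \left(- \frac{1}{561}\right)}{2} = -4 + \frac{\left(- \frac{1}{561}\right) r}{2} = -4 - \frac{r}{1122}$)
$\frac{I + 239170}{460084 + c{\left(v \right)}} = \frac{- \frac{105549}{2} + 239170}{460084 - \frac{2459}{561}} = \frac{372791}{2 \left(460084 - \frac{2459}{561}\right)} = \frac{372791}{2 \cdot \frac{258104665}{561}} = \frac{372791}{2} \cdot \frac{561}{258104665} = \frac{209135751}{516209330}$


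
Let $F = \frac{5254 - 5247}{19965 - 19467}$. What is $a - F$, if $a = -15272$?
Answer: $- \frac{7605463}{498} \approx -15272.0$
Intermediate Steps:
$F = \frac{7}{498} \approx 0.014056$
$a - F = -15272 - \frac{7}{498} = - \frac{7605463}{498}$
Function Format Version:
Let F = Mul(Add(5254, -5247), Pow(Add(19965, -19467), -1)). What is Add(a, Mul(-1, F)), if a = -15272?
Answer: Rational(-7605463, 498) ≈ -15272.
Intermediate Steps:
F = Rational(7, 498) (F = Mul(7, Pow(498, -1)) = Mul(7, Rational(1, 498)) = Rational(7, 498) ≈ 0.014056)
Add(a, Mul(-1, F)) = Add(-15272, Mul(-1, Rational(7, 498))) = Add(-15272, Rational(-7, 498)) = Rational(-7605463, 498)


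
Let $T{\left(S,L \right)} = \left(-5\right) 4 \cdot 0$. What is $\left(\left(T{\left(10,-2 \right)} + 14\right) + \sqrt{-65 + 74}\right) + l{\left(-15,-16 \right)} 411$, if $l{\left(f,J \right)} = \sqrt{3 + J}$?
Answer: $17 + 411 i \sqrt{13} \approx 17.0 + 1481.9 i$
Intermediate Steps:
$T{\left(S,L \right)} = 0$ ($T{\left(S,L \right)} = \left(-20\right) 0 = 0$)
$\left(\left(T{\left(10,-2 \right)} + 14\right) + \sqrt{-65 + 74}\right) + l{\left(-15,-16 \right)} 411 = \left(\left(0 + 14\right) + \sqrt{-65 + 74}\right) + \sqrt{3 - 16} \cdot 411 = \left(14 + \sqrt{9}\right) + \sqrt{-13} \cdot 411 = \left(14 + 3\right) + i \sqrt{13} \cdot 411 = 17 + 411 i \sqrt{13}$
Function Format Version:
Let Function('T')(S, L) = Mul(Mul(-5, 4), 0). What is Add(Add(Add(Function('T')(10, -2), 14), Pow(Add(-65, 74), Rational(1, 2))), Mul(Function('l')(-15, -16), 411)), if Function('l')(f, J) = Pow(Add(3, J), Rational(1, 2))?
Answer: Add(17, Mul(411, I, Pow(13, Rational(1, 2)))) ≈ Add(17.000, Mul(1481.9, I))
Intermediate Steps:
Function('T')(S, L) = 0 (Function('T')(S, L) = Mul(-20, 0) = 0)
Add(Add(Add(Function('T')(10, -2), 14), Pow(Add(-65, 74), Rational(1, 2))), Mul(Function('l')(-15, -16), 411)) = Add(Add(Add(0, 14), Pow(Add(-65, 74), Rational(1, 2))), Mul(Pow(Add(3, -16), Rational(1, 2)), 411)) = Add(Add(14, Pow(9, Rational(1, 2))), Mul(Pow(-13, Rational(1, 2)), 411)) = Add(Add(14, 3), Mul(Mul(I, Pow(13, Rational(1, 2))), 411)) = Add(17, Mul(411, I, Pow(13, Rational(1, 2))))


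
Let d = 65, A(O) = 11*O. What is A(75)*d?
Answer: 53625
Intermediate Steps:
A(75)*d = (11*75)*65 = 825*65 = 53625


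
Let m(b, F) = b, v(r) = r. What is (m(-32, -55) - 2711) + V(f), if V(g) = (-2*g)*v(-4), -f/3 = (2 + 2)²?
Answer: -3127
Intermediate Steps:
f = -48 (f = -3*(2 + 2)² = -3*4² = -3*16 = -48)
V(g) = 8*g (V(g) = -2*g*(-4) = 8*g)
(m(-32, -55) - 2711) + V(f) = (-32 - 2711) + 8*(-48) = -2743 - 384 = -3127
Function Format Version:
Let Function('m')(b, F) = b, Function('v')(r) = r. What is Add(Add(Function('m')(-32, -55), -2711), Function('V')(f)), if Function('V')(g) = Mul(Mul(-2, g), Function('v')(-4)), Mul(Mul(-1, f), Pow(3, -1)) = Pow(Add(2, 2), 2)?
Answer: -3127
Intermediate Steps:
f = -48 (f = Mul(-3, Pow(Add(2, 2), 2)) = Mul(-3, Pow(4, 2)) = Mul(-3, 16) = -48)
Function('V')(g) = Mul(8, g) (Function('V')(g) = Mul(Mul(-2, g), -4) = Mul(8, g))
Add(Add(Function('m')(-32, -55), -2711), Function('V')(f)) = Add(Add(-32, -2711), Mul(8, -48)) = Add(-2743, -384) = -3127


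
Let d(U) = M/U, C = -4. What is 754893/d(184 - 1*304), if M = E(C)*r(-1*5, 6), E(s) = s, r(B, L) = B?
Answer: -4529358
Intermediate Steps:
M = 20 (M = -(-4)*5 = -4*(-5) = 20)
d(U) = 20/U
754893/d(184 - 1*304) = 754893/((20/(184 - 1*304))) = 754893/((20/(184 - 304))) = 754893/((20/(-120))) = 754893/((20*(-1/120))) = 754893/(-⅙) = 754893*(-6) = -4529358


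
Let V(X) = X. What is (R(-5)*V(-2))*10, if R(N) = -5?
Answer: 100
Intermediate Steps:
(R(-5)*V(-2))*10 = -5*(-2)*10 = 10*10 = 100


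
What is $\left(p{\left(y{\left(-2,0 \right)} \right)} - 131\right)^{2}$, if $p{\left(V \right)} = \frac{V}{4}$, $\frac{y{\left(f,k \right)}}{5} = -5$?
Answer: $\frac{301401}{16} \approx 18838.0$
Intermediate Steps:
$y{\left(f,k \right)} = -25$ ($y{\left(f,k \right)} = 5 \left(-5\right) = -25$)
$p{\left(V \right)} = \frac{V}{4}$ ($p{\left(V \right)} = V \frac{1}{4} = \frac{V}{4}$)
$\left(p{\left(y{\left(-2,0 \right)} \right)} - 131\right)^{2} = \left(\frac{1}{4} \left(-25\right) - 131\right)^{2} = \left(- \frac{25}{4} - 131\right)^{2} = \left(- \frac{549}{4}\right)^{2} = \frac{301401}{16}$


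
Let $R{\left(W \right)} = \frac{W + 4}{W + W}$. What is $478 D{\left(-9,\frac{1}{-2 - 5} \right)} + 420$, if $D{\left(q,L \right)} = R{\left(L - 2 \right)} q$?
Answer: $\frac{11421}{5} \approx 2284.2$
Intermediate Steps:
$R{\left(W \right)} = \frac{4 + W}{2 W}$
$D{\left(q,L \right)} = \frac{q \left(2 + L\right)}{2 \left(-2 + L\right)}$ ($D{\left(q,L \right)} = \frac{4 + \left(L - 2\right)}{2 \left(L - 2\right)} q = \frac{4 + \left(-2 + L\right)}{2 \left(-2 + L\right)} q = \frac{2 + L}{2 \left(-2 + L\right)} q = \frac{q \left(2 + L\right)}{2 \left(-2 + L\right)}$)
$478 D{\left(-9,\frac{1}{-2 - 5} \right)} + 420 = 478 \cdot \frac{1}{2} \left(-9\right) \frac{1}{-2 + \frac{1}{-2 - 5}} \left(2 + \frac{1}{-2 - 5}\right) + 420 = 478 \cdot \frac{1}{2} \left(-9\right) \frac{1}{-2 + \frac{1}{-7}} \left(2 + \frac{1}{-7}\right) + 420 = 478 \cdot \frac{1}{2} \left(-9\right) \frac{1}{-2 - \frac{1}{7}} \left(2 - \frac{1}{7}\right) + 420 = 478 \cdot \frac{1}{2} \left(-9\right) \frac{1}{- \frac{15}{7}} \cdot \frac{13}{7} + 420 = 478 \cdot \frac{1}{2} \left(-9\right) \left(- \frac{7}{15}\right) \frac{13}{7} + 420 = 478 \cdot \frac{39}{10} + 420 = \frac{9321}{5} + 420 = \frac{11421}{5}$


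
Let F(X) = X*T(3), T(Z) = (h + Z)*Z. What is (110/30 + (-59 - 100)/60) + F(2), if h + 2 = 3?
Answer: 1501/60 ≈ 25.017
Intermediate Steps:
h = 1 (h = -2 + 3 = 1)
T(Z) = Z*(1 + Z) (T(Z) = (1 + Z)*Z = Z*(1 + Z))
F(X) = 12*X (F(X) = X*(3*(1 + 3)) = X*(3*4) = X*12 = 12*X)
(110/30 + (-59 - 100)/60) + F(2) = (110/30 + (-59 - 100)/60) + 12*2 = (110*(1/30) - 159*1/60) + 24 = (11/3 - 53/20) + 24 = 61/60 + 24 = 1501/60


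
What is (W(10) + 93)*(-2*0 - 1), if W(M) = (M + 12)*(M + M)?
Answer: -533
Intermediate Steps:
W(M) = 2*M*(12 + M) (W(M) = (12 + M)*(2*M) = 2*M*(12 + M))
(W(10) + 93)*(-2*0 - 1) = (2*10*(12 + 10) + 93)*(-2*0 - 1) = (2*10*22 + 93)*(0 - 1) = (440 + 93)*(-1) = 533*(-1) = -533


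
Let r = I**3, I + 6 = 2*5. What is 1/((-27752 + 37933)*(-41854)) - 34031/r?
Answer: -7250569549429/13635698368 ≈ -531.73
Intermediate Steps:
I = 4 (I = -6 + 2*5 = -6 + 10 = 4)
r = 64 (r = 4**3 = 64)
1/((-27752 + 37933)*(-41854)) - 34031/r = 1/((-27752 + 37933)*(-41854)) - 34031/64 = -1/41854/10181 - 34031*1/64 = (1/10181)*(-1/41854) - 34031/64 = -1/426115574 - 34031/64 = -7250569549429/13635698368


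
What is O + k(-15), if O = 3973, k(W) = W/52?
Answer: 206581/52 ≈ 3972.7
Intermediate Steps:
k(W) = W/52 (k(W) = W*(1/52) = W/52)
O + k(-15) = 3973 + (1/52)*(-15) = 3973 - 15/52 = 206581/52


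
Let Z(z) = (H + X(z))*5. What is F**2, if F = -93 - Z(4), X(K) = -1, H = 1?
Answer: 8649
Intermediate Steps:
Z(z) = 0 (Z(z) = (1 - 1)*5 = 0*5 = 0)
F = -93 (F = -93 - 1*0 = -93 + 0 = -93)
F**2 = (-93)**2 = 8649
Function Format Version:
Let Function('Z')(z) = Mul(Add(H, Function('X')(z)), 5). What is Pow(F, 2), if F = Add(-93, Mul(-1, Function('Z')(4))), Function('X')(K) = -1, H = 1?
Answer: 8649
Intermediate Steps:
Function('Z')(z) = 0 (Function('Z')(z) = Mul(Add(1, -1), 5) = Mul(0, 5) = 0)
F = -93 (F = Add(-93, Mul(-1, 0)) = Add(-93, 0) = -93)
Pow(F, 2) = Pow(-93, 2) = 8649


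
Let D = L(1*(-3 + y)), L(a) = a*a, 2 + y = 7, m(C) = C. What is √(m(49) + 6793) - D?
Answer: -4 + √6842 ≈ 78.716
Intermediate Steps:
y = 5 (y = -2 + 7 = 5)
L(a) = a²
D = 4 (D = (1*(-3 + 5))² = (1*2)² = 2² = 4)
√(m(49) + 6793) - D = √(49 + 6793) - 1*4 = √6842 - 4 = -4 + √6842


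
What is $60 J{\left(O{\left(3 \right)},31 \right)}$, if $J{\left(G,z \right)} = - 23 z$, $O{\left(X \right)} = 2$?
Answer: $-42780$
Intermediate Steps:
$60 J{\left(O{\left(3 \right)},31 \right)} = 60 \left(\left(-23\right) 31\right) = 60 \left(-713\right) = -42780$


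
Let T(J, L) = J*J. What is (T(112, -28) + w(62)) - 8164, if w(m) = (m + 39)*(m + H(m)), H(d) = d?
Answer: 16904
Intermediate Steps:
T(J, L) = J²
w(m) = 2*m*(39 + m) (w(m) = (m + 39)*(m + m) = (39 + m)*(2*m) = 2*m*(39 + m))
(T(112, -28) + w(62)) - 8164 = (112² + 2*62*(39 + 62)) - 8164 = (12544 + 2*62*101) - 8164 = (12544 + 12524) - 8164 = 25068 - 8164 = 16904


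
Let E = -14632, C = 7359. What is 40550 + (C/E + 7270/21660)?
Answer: 642571139735/15846456 ≈ 40550.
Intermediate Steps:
40550 + (C/E + 7270/21660) = 40550 + (7359/(-14632) + 7270/21660) = 40550 + (7359*(-1/14632) + 7270*(1/21660)) = 40550 + (-7359/14632 + 727/2166) = 40550 - 2651065/15846456 = 642571139735/15846456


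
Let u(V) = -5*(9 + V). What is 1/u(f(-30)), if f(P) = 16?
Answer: -1/125 ≈ -0.0080000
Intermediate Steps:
u(V) = -45 - 5*V
1/u(f(-30)) = 1/(-45 - 5*16) = 1/(-45 - 80) = 1/(-125) = -1/125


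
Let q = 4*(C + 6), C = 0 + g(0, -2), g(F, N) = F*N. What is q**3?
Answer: 13824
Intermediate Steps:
C = 0 (C = 0 + 0*(-2) = 0 + 0 = 0)
q = 24 (q = 4*(0 + 6) = 4*6 = 24)
q**3 = 24**3 = 13824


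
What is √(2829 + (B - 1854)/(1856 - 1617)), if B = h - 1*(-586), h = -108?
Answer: √161266445/239 ≈ 53.134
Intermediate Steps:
B = 478 (B = -108 - 1*(-586) = -108 + 586 = 478)
√(2829 + (B - 1854)/(1856 - 1617)) = √(2829 + (478 - 1854)/(1856 - 1617)) = √(2829 - 1376/239) = √(674755/239) = √161266445/239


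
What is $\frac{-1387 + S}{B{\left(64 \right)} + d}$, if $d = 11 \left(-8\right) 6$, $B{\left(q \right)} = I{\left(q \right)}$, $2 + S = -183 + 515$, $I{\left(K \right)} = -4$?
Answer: $\frac{151}{76} \approx 1.9868$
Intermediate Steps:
$S = 330$ ($S = -2 + \left(-183 + 515\right) = -2 + 332 = 330$)
$B{\left(q \right)} = -4$
$d = -528$ ($d = \left(-88\right) 6 = -528$)
$\frac{-1387 + S}{B{\left(64 \right)} + d} = \frac{-1387 + 330}{-4 - 528} = - \frac{1057}{-532} = \left(-1057\right) \left(- \frac{1}{532}\right) = \frac{151}{76}$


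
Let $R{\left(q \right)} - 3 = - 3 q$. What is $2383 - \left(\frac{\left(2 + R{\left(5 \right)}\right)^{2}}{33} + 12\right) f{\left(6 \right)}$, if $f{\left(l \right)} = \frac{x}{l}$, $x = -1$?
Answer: $\frac{236165}{99} \approx 2385.5$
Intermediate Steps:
$R{\left(q \right)} = 3 - 3 q$
$f{\left(l \right)} = - \frac{1}{l}$
$2383 - \left(\frac{\left(2 + R{\left(5 \right)}\right)^{2}}{33} + 12\right) f{\left(6 \right)} = 2383 - \left(\frac{\left(2 + \left(3 - 15\right)\right)^{2}}{33} + 12\right) \left(- \frac{1}{6}\right) = 2383 - \left(\left(2 + \left(3 - 15\right)\right)^{2} \cdot \frac{1}{33} + 12\right) \left(\left(-1\right) \frac{1}{6}\right) = 2383 - \left(\left(2 - 12\right)^{2} \cdot \frac{1}{33} + 12\right) \left(- \frac{1}{6}\right) = 2383 - \left(\left(-10\right)^{2} \cdot \frac{1}{33} + 12\right) \left(- \frac{1}{6}\right) = 2383 - \left(100 \cdot \frac{1}{33} + 12\right) \left(- \frac{1}{6}\right) = 2383 - \left(\frac{100}{33} + 12\right) \left(- \frac{1}{6}\right) = 2383 - \frac{496}{33} \left(- \frac{1}{6}\right) = 2383 - - \frac{248}{99} = 2383 + \frac{248}{99} = \frac{236165}{99}$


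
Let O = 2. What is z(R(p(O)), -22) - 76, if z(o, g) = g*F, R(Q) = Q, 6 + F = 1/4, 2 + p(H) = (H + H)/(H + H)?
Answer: 101/2 ≈ 50.500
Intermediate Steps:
p(H) = -1 (p(H) = -2 + (H + H)/(H + H) = -2 + (2*H)/((2*H)) = -2 + (2*H)*(1/(2*H)) = -2 + 1 = -1)
F = -23/4 (F = -6 + 1/4 = -23/4 ≈ -5.7500)
z(o, g) = -23*g/4 (z(o, g) = g*(-23/4) = -23*g/4)
z(R(p(O)), -22) - 76 = -23/4*(-22) - 76 = 253/2 - 76 = 101/2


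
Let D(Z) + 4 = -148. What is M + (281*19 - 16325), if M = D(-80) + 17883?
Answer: 6745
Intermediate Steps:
D(Z) = -152 (D(Z) = -4 - 148 = -152)
M = 17731 (M = -152 + 17883 = 17731)
M + (281*19 - 16325) = 17731 + (281*19 - 16325) = 17731 + (5339 - 16325) = 17731 - 10986 = 6745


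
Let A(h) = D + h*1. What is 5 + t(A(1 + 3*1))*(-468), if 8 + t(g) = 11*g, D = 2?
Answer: -27139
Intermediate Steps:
A(h) = 2 + h (A(h) = 2 + h*1 = 2 + h)
t(g) = -8 + 11*g
5 + t(A(1 + 3*1))*(-468) = 5 + (-8 + 11*(2 + (1 + 3*1)))*(-468) = 5 + (-8 + 11*(2 + (1 + 3)))*(-468) = 5 + (-8 + 11*(2 + 4))*(-468) = 5 + (-8 + 11*6)*(-468) = 5 + (-8 + 66)*(-468) = 5 + 58*(-468) = 5 - 27144 = -27139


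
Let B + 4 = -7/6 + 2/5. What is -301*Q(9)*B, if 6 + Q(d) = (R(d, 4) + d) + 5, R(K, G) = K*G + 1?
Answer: 129129/2 ≈ 64565.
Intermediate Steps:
R(K, G) = 1 + G*K (R(K, G) = G*K + 1 = 1 + G*K)
B = -143/30 (B = -4 + (-7/6 + 2/5) = -4 - 23/30 = -143/30 ≈ -4.7667)
Q(d) = 5*d (Q(d) = -6 + (((1 + 4*d) + d) + 5) = -6 + ((1 + 5*d) + 5) = -6 + (6 + 5*d) = 5*d)
-301*Q(9)*B = -301*5*9*(-143)/30 = -13545*(-143)/30 = -301*(-429/2) = 129129/2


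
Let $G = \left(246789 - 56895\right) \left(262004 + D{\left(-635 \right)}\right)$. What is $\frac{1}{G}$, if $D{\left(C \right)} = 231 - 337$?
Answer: $\frac{1}{49732858812} \approx 2.0107 \cdot 10^{-11}$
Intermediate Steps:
$D{\left(C \right)} = -106$
$G = 49732858812$ ($G = \left(246789 - 56895\right) \left(262004 - 106\right) = 189894 \cdot 261898 = 49732858812$)
$\frac{1}{G} = \frac{1}{49732858812}$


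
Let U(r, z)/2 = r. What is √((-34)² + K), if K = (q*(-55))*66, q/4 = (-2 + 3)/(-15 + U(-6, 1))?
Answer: 2*√3811/3 ≈ 41.156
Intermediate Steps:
U(r, z) = 2*r
q = -4/27 (q = 4*((-2 + 3)/(-15 + 2*(-6))) = 4*(1/(-15 - 12)) = 4*(1/(-27)) = 4*(1*(-1/27)) = 4*(-1/27) = -4/27 ≈ -0.14815)
K = 4840/9 (K = -4/27*(-55)*66 = (220/27)*66 = 4840/9 ≈ 537.78)
√((-34)² + K) = √((-34)² + 4840/9) = √(1156 + 4840/9) = √(15244/9) = 2*√3811/3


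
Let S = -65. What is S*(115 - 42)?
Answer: -4745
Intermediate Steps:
S*(115 - 42) = -65*(115 - 42) = -65*73 = -4745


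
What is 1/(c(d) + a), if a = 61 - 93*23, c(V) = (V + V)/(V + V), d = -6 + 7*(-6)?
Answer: -1/2077 ≈ -0.00048146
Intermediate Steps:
d = -48 (d = -6 - 42 = -48)
c(V) = 1 (c(V) = (2*V)/((2*V)) = (2*V)*(1/(2*V)) = 1)
a = -2078 (a = 61 - 2139 = -2078)
1/(c(d) + a) = 1/(1 - 2078) = 1/(-2077) = -1/2077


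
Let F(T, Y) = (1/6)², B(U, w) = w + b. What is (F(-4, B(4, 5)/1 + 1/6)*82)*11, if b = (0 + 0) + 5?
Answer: 451/18 ≈ 25.056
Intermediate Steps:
b = 5 (b = 0 + 5 = 5)
B(U, w) = 5 + w (B(U, w) = w + 5 = 5 + w)
F(T, Y) = 1/36 (F(T, Y) = (⅙)² = 1/36)
(F(-4, B(4, 5)/1 + 1/6)*82)*11 = ((1/36)*82)*11 = (41/18)*11 = 451/18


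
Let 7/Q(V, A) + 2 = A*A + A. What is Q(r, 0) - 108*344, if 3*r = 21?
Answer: -74311/2 ≈ -37156.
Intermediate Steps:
r = 7 (r = (⅓)*21 = 7)
Q(V, A) = 7/(-2 + A + A²) (Q(V, A) = 7/(-2 + (A*A + A)) = 7/(-2 + (A² + A)) = 7/(-2 + (A + A²)) = 7/(-2 + A + A²))
Q(r, 0) - 108*344 = 7/(-2 + 0 + 0²) - 108*344 = 7/(-2 + 0 + 0) - 37152 = 7/(-2) - 37152 = 7*(-½) - 37152 = -7/2 - 37152 = -74311/2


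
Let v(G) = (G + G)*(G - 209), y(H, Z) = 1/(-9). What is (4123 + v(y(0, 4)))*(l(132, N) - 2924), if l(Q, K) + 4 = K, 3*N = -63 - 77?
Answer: -3013875748/243 ≈ -1.2403e+7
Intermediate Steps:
N = -140/3 (N = (-63 - 77)/3 = (⅓)*(-140) = -140/3 ≈ -46.667)
l(Q, K) = -4 + K
y(H, Z) = -⅑
v(G) = 2*G*(-209 + G) (v(G) = (2*G)*(-209 + G) = 2*G*(-209 + G))
(4123 + v(y(0, 4)))*(l(132, N) - 2924) = (4123 + 2*(-⅑)*(-209 - ⅑))*((-4 - 140/3) - 2924) = (4123 + 2*(-⅑)*(-1882/9))*(-152/3 - 2924) = (4123 + 3764/81)*(-8924/3) = (337727/81)*(-8924/3) = -3013875748/243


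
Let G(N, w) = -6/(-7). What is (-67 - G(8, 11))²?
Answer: 225625/49 ≈ 4604.6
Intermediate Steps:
G(N, w) = 6/7 (G(N, w) = -6*(-⅐) = 6/7)
(-67 - G(8, 11))² = (-67 - 1*6/7)² = (-67 - 6/7)² = (-475/7)² = 225625/49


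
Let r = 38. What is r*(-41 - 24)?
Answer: -2470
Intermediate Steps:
r*(-41 - 24) = 38*(-41 - 24) = 38*(-65) = -2470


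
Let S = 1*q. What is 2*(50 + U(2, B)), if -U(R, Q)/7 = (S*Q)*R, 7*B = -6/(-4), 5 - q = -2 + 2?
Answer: 70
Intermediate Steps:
q = 5 (q = 5 - (-2 + 2) = 5 - 1*0 = 5 + 0 = 5)
B = 3/14 (B = (-6/(-4))/7 = (-6*(-1/4))/7 = (1/7)*(3/2) = 3/14 ≈ 0.21429)
S = 5 (S = 1*5 = 5)
U(R, Q) = -35*Q*R (U(R, Q) = -7*5*Q*R = -35*Q*R)
2*(50 + U(2, B)) = 2*(50 - 35*3/14*2) = 2*(50 - 15) = 2*35 = 70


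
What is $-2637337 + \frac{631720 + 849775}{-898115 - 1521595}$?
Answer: $- \frac{1276318438753}{483942} \approx -2.6373 \cdot 10^{6}$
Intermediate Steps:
$-2637337 + \frac{631720 + 849775}{-898115 - 1521595} = -2637337 + \frac{1481495}{-2419710} = -2637337 + 1481495 \left(- \frac{1}{2419710}\right) = -2637337 - \frac{296299}{483942} = - \frac{1276318438753}{483942}$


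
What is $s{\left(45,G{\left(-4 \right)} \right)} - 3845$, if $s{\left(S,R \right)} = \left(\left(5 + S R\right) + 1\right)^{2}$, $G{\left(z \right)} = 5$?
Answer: $49516$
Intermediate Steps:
$s{\left(S,R \right)} = \left(6 + R S\right)^{2}$ ($s{\left(S,R \right)} = \left(\left(5 + R S\right) + 1\right)^{2} = \left(6 + R S\right)^{2}$)
$s{\left(45,G{\left(-4 \right)} \right)} - 3845 = \left(6 + 5 \cdot 45\right)^{2} - 3845 = \left(6 + 225\right)^{2} - 3845 = 231^{2} - 3845 = 53361 - 3845 = 49516$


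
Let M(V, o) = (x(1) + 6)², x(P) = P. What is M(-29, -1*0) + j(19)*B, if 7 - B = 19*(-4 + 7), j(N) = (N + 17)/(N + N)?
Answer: 31/19 ≈ 1.6316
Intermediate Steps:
j(N) = (17 + N)/(2*N) (j(N) = (17 + N)/((2*N)) = (17 + N)*(1/(2*N)) = (17 + N)/(2*N))
B = -50 (B = 7 - 19*(-4 + 7) = 7 - 19*3 = 7 - 1*57 = 7 - 57 = -50)
M(V, o) = 49 (M(V, o) = (1 + 6)² = 7² = 49)
M(-29, -1*0) + j(19)*B = 49 + ((½)*(17 + 19)/19)*(-50) = 49 + ((½)*(1/19)*36)*(-50) = 49 + (18/19)*(-50) = 49 - 900/19 = 31/19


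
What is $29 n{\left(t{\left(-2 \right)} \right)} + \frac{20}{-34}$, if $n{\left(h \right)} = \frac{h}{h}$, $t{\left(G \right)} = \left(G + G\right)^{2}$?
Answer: $\frac{483}{17} \approx 28.412$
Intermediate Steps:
$t{\left(G \right)} = 4 G^{2}$ ($t{\left(G \right)} = \left(2 G\right)^{2} = 4 G^{2}$)
$n{\left(h \right)} = 1$
$29 n{\left(t{\left(-2 \right)} \right)} + \frac{20}{-34} = 29 \cdot 1 + \frac{20}{-34} = 29 + 20 \left(- \frac{1}{34}\right) = 29 - \frac{10}{17} = \frac{483}{17}$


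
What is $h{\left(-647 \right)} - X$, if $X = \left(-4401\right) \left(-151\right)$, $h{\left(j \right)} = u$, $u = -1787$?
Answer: $-666338$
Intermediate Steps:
$h{\left(j \right)} = -1787$
$X = 664551$
$h{\left(-647 \right)} - X = -1787 - 664551 = -666338$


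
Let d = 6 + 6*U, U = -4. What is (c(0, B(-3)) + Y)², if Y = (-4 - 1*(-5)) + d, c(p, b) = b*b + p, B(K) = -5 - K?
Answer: 169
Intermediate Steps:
c(p, b) = p + b² (c(p, b) = b² + p = p + b²)
d = -18 (d = 6 + 6*(-4) = 6 - 24 = -18)
Y = -17 (Y = (-4 - 1*(-5)) - 18 = (-4 + 5) - 18 = 1 - 18 = -17)
(c(0, B(-3)) + Y)² = ((0 + (-5 - 1*(-3))²) - 17)² = ((0 + (-5 + 3)²) - 17)² = ((0 + (-2)²) - 17)² = ((0 + 4) - 17)² = (4 - 17)² = (-13)² = 169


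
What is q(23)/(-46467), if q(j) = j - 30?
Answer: 7/46467 ≈ 0.00015064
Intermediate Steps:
q(j) = -30 + j
q(23)/(-46467) = (-30 + 23)/(-46467) = -7*(-1/46467) = 7/46467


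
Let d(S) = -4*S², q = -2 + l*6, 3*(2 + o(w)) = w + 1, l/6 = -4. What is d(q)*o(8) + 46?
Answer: -85218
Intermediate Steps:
l = -24 (l = 6*(-4) = -24)
o(w) = -5/3 + w/3 (o(w) = -2 + (w + 1)/3 = -2 + (1 + w)/3 = -2 + (⅓ + w/3) = -5/3 + w/3)
q = -146 (q = -2 - 24*6 = -2 - 144 = -146)
d(q)*o(8) + 46 = (-4*(-146)²)*(-5/3 + (⅓)*8) + 46 = (-4*21316)*(-5/3 + 8/3) + 46 = -85264*1 + 46 = -85264 + 46 = -85218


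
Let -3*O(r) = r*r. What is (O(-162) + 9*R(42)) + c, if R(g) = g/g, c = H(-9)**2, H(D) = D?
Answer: -8658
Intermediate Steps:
O(r) = -r**2/3 (O(r) = -r*r/3 = -r**2/3)
c = 81 (c = (-9)**2 = 81)
R(g) = 1
(O(-162) + 9*R(42)) + c = (-1/3*(-162)**2 + 9*1) + 81 = (-1/3*26244 + 9) + 81 = (-8748 + 9) + 81 = -8739 + 81 = -8658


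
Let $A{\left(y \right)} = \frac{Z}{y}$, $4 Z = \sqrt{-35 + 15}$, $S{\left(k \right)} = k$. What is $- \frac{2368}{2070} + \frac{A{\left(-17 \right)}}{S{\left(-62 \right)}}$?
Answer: $- \frac{1184}{1035} + \frac{i \sqrt{5}}{2108} \approx -1.144 + 0.0010608 i$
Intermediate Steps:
$Z = \frac{i \sqrt{5}}{2}$ ($Z = \frac{\sqrt{-35 + 15}}{4} = \frac{\sqrt{-20}}{4} = \frac{2 i \sqrt{5}}{4} = \frac{i \sqrt{5}}{2} \approx 1.118 i$)
$A{\left(y \right)} = \frac{i \sqrt{5}}{2 y}$ ($A{\left(y \right)} = \frac{\frac{1}{2} i \sqrt{5}}{y} = \frac{i \sqrt{5}}{2 y}$)
$- \frac{2368}{2070} + \frac{A{\left(-17 \right)}}{S{\left(-62 \right)}} = - \frac{2368}{2070} + \frac{\frac{1}{2} i \sqrt{5} \frac{1}{-17}}{-62} = \left(-2368\right) \frac{1}{2070} + \frac{1}{2} i \sqrt{5} \left(- \frac{1}{17}\right) \left(- \frac{1}{62}\right) = - \frac{1184}{1035} + - \frac{i \sqrt{5}}{34} \left(- \frac{1}{62}\right) = - \frac{1184}{1035} + \frac{i \sqrt{5}}{2108}$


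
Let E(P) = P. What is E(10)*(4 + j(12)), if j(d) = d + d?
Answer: 280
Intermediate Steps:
j(d) = 2*d
E(10)*(4 + j(12)) = 10*(4 + 2*12) = 10*(4 + 24) = 10*28 = 280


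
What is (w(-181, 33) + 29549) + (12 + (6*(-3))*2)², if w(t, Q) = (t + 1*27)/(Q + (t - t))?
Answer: 90361/3 ≈ 30120.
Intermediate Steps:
w(t, Q) = (27 + t)/Q (w(t, Q) = (t + 27)/(Q + 0) = (27 + t)/Q)
(w(-181, 33) + 29549) + (12 + (6*(-3))*2)² = ((27 - 181)/33 + 29549) + (12 + (6*(-3))*2)² = ((1/33)*(-154) + 29549) + (12 - 18*2)² = (-14/3 + 29549) + (12 - 36)² = 88633/3 + (-24)² = 88633/3 + 576 = 90361/3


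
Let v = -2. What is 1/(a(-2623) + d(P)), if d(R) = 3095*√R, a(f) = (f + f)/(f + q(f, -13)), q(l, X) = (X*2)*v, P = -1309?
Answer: 13487466/82882932146463241 - 20458076895*I*√1309/82882932146463241 ≈ 1.6273e-10 - 8.9304e-6*I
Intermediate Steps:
q(l, X) = -4*X (q(l, X) = (X*2)*(-2) = (2*X)*(-2) = -4*X)
a(f) = 2*f/(52 + f) (a(f) = (f + f)/(f - 4*(-13)) = (2*f)/(f + 52) = (2*f)/(52 + f) = 2*f/(52 + f))
1/(a(-2623) + d(P)) = 1/(2*(-2623)/(52 - 2623) + 3095*√(-1309)) = 1/(2*(-2623)/(-2571) + 3095*(I*√1309)) = 1/(2*(-2623)*(-1/2571) + 3095*I*√1309) = 1/(5246/2571 + 3095*I*√1309)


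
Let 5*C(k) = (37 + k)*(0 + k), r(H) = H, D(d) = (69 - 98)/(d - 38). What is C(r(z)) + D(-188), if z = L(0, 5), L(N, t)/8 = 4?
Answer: 499153/1130 ≈ 441.73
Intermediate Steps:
L(N, t) = 32 (L(N, t) = 8*4 = 32)
z = 32
D(d) = -29/(-38 + d)
C(k) = k*(37 + k)/5 (C(k) = ((37 + k)*(0 + k))/5 = ((37 + k)*k)/5 = (k*(37 + k))/5 = k*(37 + k)/5)
C(r(z)) + D(-188) = (⅕)*32*(37 + 32) - 29/(-38 - 188) = (⅕)*32*69 - 29/(-226) = 2208/5 - 29*(-1/226) = 2208/5 + 29/226 = 499153/1130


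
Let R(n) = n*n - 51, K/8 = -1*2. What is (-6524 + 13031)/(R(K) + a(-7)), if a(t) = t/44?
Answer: 286308/9013 ≈ 31.766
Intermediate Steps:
a(t) = t/44 (a(t) = t*(1/44) = t/44)
K = -16 (K = 8*(-1*2) = 8*(-2) = -16)
R(n) = -51 + n² (R(n) = n² - 51 = -51 + n²)
(-6524 + 13031)/(R(K) + a(-7)) = (-6524 + 13031)/((-51 + (-16)²) + (1/44)*(-7)) = 6507/((-51 + 256) - 7/44) = 6507/(205 - 7/44) = 6507/(9013/44) = 6507*(44/9013) = 286308/9013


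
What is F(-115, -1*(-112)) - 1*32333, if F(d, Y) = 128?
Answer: -32205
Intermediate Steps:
F(-115, -1*(-112)) - 1*32333 = 128 - 1*32333 = 128 - 32333 = -32205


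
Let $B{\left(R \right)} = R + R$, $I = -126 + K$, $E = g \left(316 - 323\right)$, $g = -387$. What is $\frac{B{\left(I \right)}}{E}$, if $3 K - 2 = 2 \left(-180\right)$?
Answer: $- \frac{1472}{8127} \approx -0.18112$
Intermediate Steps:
$K = - \frac{358}{3}$ ($K = \frac{2}{3} + \frac{2 \left(-180\right)}{3} = \frac{2}{3} + \frac{1}{3} \left(-360\right) = \frac{2}{3} - 120 = - \frac{358}{3} \approx -119.33$)
$E = 2709$ ($E = - 387 \left(316 - 323\right) = \left(-387\right) \left(-7\right) = 2709$)
$I = - \frac{736}{3}$ ($I = -126 - \frac{358}{3} = - \frac{736}{3} \approx -245.33$)
$B{\left(R \right)} = 2 R$
$\frac{B{\left(I \right)}}{E} = \frac{2 \left(- \frac{736}{3}\right)}{2709} = \left(- \frac{1472}{3}\right) \frac{1}{2709} = - \frac{1472}{8127}$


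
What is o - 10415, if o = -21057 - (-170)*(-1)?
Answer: -31642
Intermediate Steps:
o = -21227 (o = -21057 - 1*170 = -21057 - 170 = -21227)
o - 10415 = -21227 - 10415 = -31642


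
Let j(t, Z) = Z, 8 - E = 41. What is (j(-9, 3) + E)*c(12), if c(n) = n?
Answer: -360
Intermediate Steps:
E = -33 (E = 8 - 1*41 = 8 - 41 = -33)
(j(-9, 3) + E)*c(12) = (3 - 33)*12 = -30*12 = -360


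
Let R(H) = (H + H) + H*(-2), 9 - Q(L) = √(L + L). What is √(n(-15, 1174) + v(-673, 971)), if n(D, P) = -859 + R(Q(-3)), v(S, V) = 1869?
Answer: √1010 ≈ 31.780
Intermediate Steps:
Q(L) = 9 - √2*√L (Q(L) = 9 - √(L + L) = 9 - √(2*L) = 9 - √2*√L)
R(H) = 0 (R(H) = 2*H - 2*H = 0)
n(D, P) = -859 (n(D, P) = -859 + 0 = -859)
√(n(-15, 1174) + v(-673, 971)) = √(-859 + 1869) = √1010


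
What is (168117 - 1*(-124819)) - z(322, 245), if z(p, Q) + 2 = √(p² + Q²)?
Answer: 292938 - 7*√3341 ≈ 2.9253e+5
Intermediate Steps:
z(p, Q) = -2 + √(Q² + p²) (z(p, Q) = -2 + √(p² + Q²) = -2 + √(Q² + p²))
(168117 - 1*(-124819)) - z(322, 245) = (168117 - 1*(-124819)) - (-2 + √(245² + 322²)) = (168117 + 124819) - (-2 + √(60025 + 103684)) = 292936 - (-2 + √163709) = 292936 - (-2 + 7*√3341) = 292936 + (2 - 7*√3341) = 292938 - 7*√3341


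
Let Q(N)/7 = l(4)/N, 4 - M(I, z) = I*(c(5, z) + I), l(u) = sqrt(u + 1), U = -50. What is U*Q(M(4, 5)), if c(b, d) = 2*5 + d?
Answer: 175*sqrt(5)/36 ≈ 10.870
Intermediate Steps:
l(u) = sqrt(1 + u)
c(b, d) = 10 + d
M(I, z) = 4 - I*(10 + I + z) (M(I, z) = 4 - I*((10 + z) + I) = 4 - I*(10 + I + z))
Q(N) = 7*sqrt(5)/N (Q(N) = 7*(sqrt(1 + 4)/N) = 7*(sqrt(5)/N) = 7*sqrt(5)/N)
U*Q(M(4, 5)) = -350*sqrt(5)/(4 - 1*4**2 - 1*4*(10 + 5)) = -350*sqrt(5)/(4 - 1*16 - 1*4*15) = -350*sqrt(5)/(4 - 16 - 60) = -350*sqrt(5)/(-72) = -350*sqrt(5)*(-1)/72 = -(-175)*sqrt(5)/36 = 175*sqrt(5)/36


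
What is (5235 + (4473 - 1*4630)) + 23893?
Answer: 28971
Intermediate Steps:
(5235 + (4473 - 1*4630)) + 23893 = (5235 + (4473 - 4630)) + 23893 = (5235 - 157) + 23893 = 5078 + 23893 = 28971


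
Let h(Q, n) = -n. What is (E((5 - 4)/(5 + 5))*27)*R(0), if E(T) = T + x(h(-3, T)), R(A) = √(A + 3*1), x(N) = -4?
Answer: -1053*√3/10 ≈ -182.39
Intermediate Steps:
R(A) = √(3 + A) (R(A) = √(A + 3) = √(3 + A))
E(T) = -4 + T (E(T) = T - 4 = -4 + T)
(E((5 - 4)/(5 + 5))*27)*R(0) = ((-4 + (5 - 4)/(5 + 5))*27)*√(3 + 0) = ((-4 + 1/10)*27)*√3 = ((-4 + 1*(⅒))*27)*√3 = ((-4 + ⅒)*27)*√3 = (-39/10*27)*√3 = -1053*√3/10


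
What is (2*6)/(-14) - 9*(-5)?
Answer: 309/7 ≈ 44.143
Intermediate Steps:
(2*6)/(-14) - 9*(-5) = -1/14*12 - 3*(-15) = -6/7 + 45 = 309/7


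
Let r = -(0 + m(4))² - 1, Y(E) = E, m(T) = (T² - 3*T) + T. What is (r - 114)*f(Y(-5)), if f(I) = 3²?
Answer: -1611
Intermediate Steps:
m(T) = T² - 2*T
f(I) = 9
r = -65 (r = -(0 + 4*(-2 + 4))² - 1 = -(0 + 4*2)² - 1 = -(0 + 8)² - 1 = -1*8² - 1 = -1*64 - 1 = -64 - 1 = -65)
(r - 114)*f(Y(-5)) = (-65 - 114)*9 = -179*9 = -1611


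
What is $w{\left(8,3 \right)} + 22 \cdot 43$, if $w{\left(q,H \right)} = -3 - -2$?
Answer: $945$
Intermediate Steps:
$w{\left(q,H \right)} = -1$ ($w{\left(q,H \right)} = -3 + 2 = -1$)
$w{\left(8,3 \right)} + 22 \cdot 43 = -1 + 22 \cdot 43 = -1 + 946 = 945$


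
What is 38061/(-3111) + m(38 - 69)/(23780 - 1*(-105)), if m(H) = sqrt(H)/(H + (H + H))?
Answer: -12687/1037 - I*sqrt(31)/2221305 ≈ -12.234 - 2.5065e-6*I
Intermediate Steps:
m(H) = 1/(3*sqrt(H)) (m(H) = sqrt(H)/(H + 2*H) = sqrt(H)/((3*H)) = (1/(3*H))*sqrt(H) = 1/(3*sqrt(H)))
38061/(-3111) + m(38 - 69)/(23780 - 1*(-105)) = 38061/(-3111) + (1/(3*sqrt(38 - 69)))/(23780 - 1*(-105)) = 38061*(-1/3111) + (1/(3*sqrt(-31)))/(23780 + 105) = -12687/1037 + ((-I*sqrt(31)/31)/3)/23885 = -12687/1037 - I*sqrt(31)/93*(1/23885) = -12687/1037 - I*sqrt(31)/2221305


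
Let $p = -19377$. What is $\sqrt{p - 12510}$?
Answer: $3 i \sqrt{3543} \approx 178.57 i$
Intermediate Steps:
$\sqrt{p - 12510} = \sqrt{-19377 - 12510} = \sqrt{-31887} = 3 i \sqrt{3543}$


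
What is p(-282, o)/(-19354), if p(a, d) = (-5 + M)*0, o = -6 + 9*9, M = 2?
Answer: 0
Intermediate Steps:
o = 75 (o = -6 + 81 = 75)
p(a, d) = 0 (p(a, d) = (-5 + 2)*0 = -3*0 = 0)
p(-282, o)/(-19354) = 0/(-19354) = 0*(-1/19354) = 0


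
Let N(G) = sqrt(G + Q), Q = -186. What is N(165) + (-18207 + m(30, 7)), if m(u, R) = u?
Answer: -18177 + I*sqrt(21) ≈ -18177.0 + 4.5826*I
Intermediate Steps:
N(G) = sqrt(-186 + G) (N(G) = sqrt(G - 186) = sqrt(-186 + G))
N(165) + (-18207 + m(30, 7)) = sqrt(-186 + 165) + (-18207 + 30) = sqrt(-21) - 18177 = I*sqrt(21) - 18177 = -18177 + I*sqrt(21)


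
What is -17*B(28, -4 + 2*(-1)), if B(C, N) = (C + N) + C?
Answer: -850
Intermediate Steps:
B(C, N) = N + 2*C
-17*B(28, -4 + 2*(-1)) = -17*((-4 + 2*(-1)) + 2*28) = -17*((-4 - 2) + 56) = -17*(-6 + 56) = -17*50 = -850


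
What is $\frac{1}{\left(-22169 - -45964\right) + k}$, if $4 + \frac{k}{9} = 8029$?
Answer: $\frac{1}{96020} \approx 1.0415 \cdot 10^{-5}$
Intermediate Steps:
$k = 72225$ ($k = -36 + 9 \cdot 8029 = -36 + 72261 = 72225$)
$\frac{1}{\left(-22169 - -45964\right) + k} = \frac{1}{\left(-22169 - -45964\right) + 72225} = \frac{1}{\left(-22169 + 45964\right) + 72225} = \frac{1}{23795 + 72225} = \frac{1}{96020}$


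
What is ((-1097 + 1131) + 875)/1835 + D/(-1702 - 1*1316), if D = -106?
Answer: 1468936/2769015 ≈ 0.53049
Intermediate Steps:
((-1097 + 1131) + 875)/1835 + D/(-1702 - 1*1316) = ((-1097 + 1131) + 875)/1835 - 106/(-1702 - 1*1316) = (34 + 875)*(1/1835) - 106/(-1702 - 1316) = 909*(1/1835) - 106/(-3018) = 909/1835 - 106*(-1/3018) = 909/1835 + 53/1509 = 1468936/2769015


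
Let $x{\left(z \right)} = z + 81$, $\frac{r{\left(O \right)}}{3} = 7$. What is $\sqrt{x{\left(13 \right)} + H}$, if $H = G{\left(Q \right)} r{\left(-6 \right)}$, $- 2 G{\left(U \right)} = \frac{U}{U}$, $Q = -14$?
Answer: $\frac{\sqrt{334}}{2} \approx 9.1378$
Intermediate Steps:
$r{\left(O \right)} = 21$ ($r{\left(O \right)} = 3 \cdot 7 = 21$)
$G{\left(U \right)} = - \frac{1}{2}$ ($G{\left(U \right)} = - \frac{U \frac{1}{U}}{2} = \left(- \frac{1}{2}\right) 1 = - \frac{1}{2}$)
$x{\left(z \right)} = 81 + z$
$H = - \frac{21}{2}$ ($H = \left(- \frac{1}{2}\right) 21 = - \frac{21}{2} \approx -10.5$)
$\sqrt{x{\left(13 \right)} + H} = \sqrt{\left(81 + 13\right) - \frac{21}{2}} = \sqrt{94 - \frac{21}{2}} = \sqrt{\frac{167}{2}} = \frac{\sqrt{334}}{2}$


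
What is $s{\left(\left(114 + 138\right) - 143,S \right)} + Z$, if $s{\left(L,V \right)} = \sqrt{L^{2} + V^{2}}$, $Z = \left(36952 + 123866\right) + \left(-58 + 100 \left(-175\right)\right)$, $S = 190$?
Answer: $143260 + \sqrt{47981} \approx 1.4348 \cdot 10^{5}$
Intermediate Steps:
$Z = 143260$ ($Z = 160818 - 17558 = 143260$)
$s{\left(\left(114 + 138\right) - 143,S \right)} + Z = \sqrt{\left(\left(114 + 138\right) - 143\right)^{2} + 190^{2}} + 143260 = \sqrt{\left(252 - 143\right)^{2} + 36100} + 143260 = \sqrt{109^{2} + 36100} + 143260 = \sqrt{11881 + 36100} + 143260 = \sqrt{47981} + 143260 = 143260 + \sqrt{47981}$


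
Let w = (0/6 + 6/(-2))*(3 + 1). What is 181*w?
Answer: -2172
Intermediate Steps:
w = -12 (w = (0*(1/6) + 6*(-1/2))*4 = (0 - 3)*4 = -3*4 = -12)
181*w = 181*(-12) = -2172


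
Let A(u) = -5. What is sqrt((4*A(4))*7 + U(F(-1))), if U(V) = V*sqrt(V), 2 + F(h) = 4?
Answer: sqrt(-140 + 2*sqrt(2)) ≈ 11.712*I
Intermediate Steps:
F(h) = 2 (F(h) = -2 + 4 = 2)
U(V) = V**(3/2)
sqrt((4*A(4))*7 + U(F(-1))) = sqrt((4*(-5))*7 + 2**(3/2)) = sqrt(-20*7 + 2*sqrt(2)) = sqrt(-140 + 2*sqrt(2))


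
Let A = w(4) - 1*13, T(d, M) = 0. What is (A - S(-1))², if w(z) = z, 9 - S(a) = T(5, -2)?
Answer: 324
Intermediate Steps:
S(a) = 9 (S(a) = 9 - 1*0 = 9 + 0 = 9)
A = -9 (A = 4 - 1*13 = 4 - 13 = -9)
(A - S(-1))² = (-9 - 1*9)² = (-9 - 9)² = (-18)² = 324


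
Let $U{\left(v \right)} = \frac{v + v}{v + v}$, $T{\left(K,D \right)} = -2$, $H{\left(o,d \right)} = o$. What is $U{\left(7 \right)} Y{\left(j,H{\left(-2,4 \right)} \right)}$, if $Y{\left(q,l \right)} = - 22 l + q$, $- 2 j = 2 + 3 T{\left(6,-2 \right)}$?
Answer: $46$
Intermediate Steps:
$U{\left(v \right)} = 1$ ($U{\left(v \right)} = \frac{2 v}{2 v} = 2 v \frac{1}{2 v} = 1$)
$j = 2$ ($j = - \frac{2 + 3 \left(-2\right)}{2} = - \frac{2 - 6}{2} = \left(- \frac{1}{2}\right) \left(-4\right) = 2$)
$Y{\left(q,l \right)} = q - 22 l$
$U{\left(7 \right)} Y{\left(j,H{\left(-2,4 \right)} \right)} = 1 \left(2 - -44\right) = 1 \left(2 + 44\right) = 1 \cdot 46 = 46$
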